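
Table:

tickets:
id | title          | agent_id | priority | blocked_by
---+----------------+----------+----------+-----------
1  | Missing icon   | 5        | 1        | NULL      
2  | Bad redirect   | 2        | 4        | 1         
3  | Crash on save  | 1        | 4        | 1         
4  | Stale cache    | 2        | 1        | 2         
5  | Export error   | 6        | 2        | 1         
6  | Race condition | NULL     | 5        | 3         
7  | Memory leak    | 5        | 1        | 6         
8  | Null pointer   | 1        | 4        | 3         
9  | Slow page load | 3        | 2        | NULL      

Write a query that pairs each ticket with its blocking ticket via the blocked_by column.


This is a self-join: tickets is joined to a second copy of itself, matching each row's blocked_by to another row's id. Use LEFT JOIN so rows with blocked_by=NULL are kept.
  - ticket 1 (Missing icon): blocked_by=NULL -> NULL
  - ticket 2 (Bad redirect): blocked_by=1 -> Missing icon
  - ticket 3 (Crash on save): blocked_by=1 -> Missing icon
  - ticket 4 (Stale cache): blocked_by=2 -> Bad redirect
  - ticket 5 (Export error): blocked_by=1 -> Missing icon
  - ticket 6 (Race condition): blocked_by=3 -> Crash on save
  - ticket 7 (Memory leak): blocked_by=6 -> Race condition
  - ticket 8 (Null pointer): blocked_by=3 -> Crash on save
  - ticket 9 (Slow page load): blocked_by=NULL -> NULL

SQL:
SELECT a.title AS item, b.title AS blocked_by
FROM tickets a
LEFT JOIN tickets b ON a.blocked_by = b.id

Result:
item           | blocked_by    
---------------+---------------
Missing icon   | NULL          
Bad redirect   | Missing icon  
Crash on save  | Missing icon  
Stale cache    | Bad redirect  
Export error   | Missing icon  
Race condition | Crash on save 
Memory leak    | Race condition
Null pointer   | Crash on save 
Slow page load | NULL          


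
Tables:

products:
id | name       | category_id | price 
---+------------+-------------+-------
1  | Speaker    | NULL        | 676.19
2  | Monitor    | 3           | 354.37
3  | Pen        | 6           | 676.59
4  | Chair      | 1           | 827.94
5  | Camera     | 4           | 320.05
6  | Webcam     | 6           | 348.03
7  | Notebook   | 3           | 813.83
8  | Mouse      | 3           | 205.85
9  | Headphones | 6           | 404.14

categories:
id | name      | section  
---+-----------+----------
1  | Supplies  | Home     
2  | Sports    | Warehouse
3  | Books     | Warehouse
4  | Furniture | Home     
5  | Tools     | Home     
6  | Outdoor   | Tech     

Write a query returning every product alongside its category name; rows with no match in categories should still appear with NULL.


LEFT JOIN keeps every row from products (the left table); where category_id has no match in categories, the category columns become NULL. Walk through each product:
  - product 1 (Speaker): category_id=NULL, no match -> kept with NULL
  - product 2 (Monitor): category_id=3 -> matches Books
  - product 3 (Pen): category_id=6 -> matches Outdoor
  - product 4 (Chair): category_id=1 -> matches Supplies
  - product 5 (Camera): category_id=4 -> matches Furniture
  - product 6 (Webcam): category_id=6 -> matches Outdoor
  - product 7 (Notebook): category_id=3 -> matches Books
  - product 8 (Mouse): category_id=3 -> matches Books
  - product 9 (Headphones): category_id=6 -> matches Outdoor
All 9 rows appear; 1 has NULL category.

SQL:
SELECT a.name, b.name AS category
FROM products a
LEFT JOIN categories b ON a.category_id = b.id

Result:
name       | category 
-----------+----------
Speaker    | NULL     
Monitor    | Books    
Pen        | Outdoor  
Chair      | Supplies 
Camera     | Furniture
Webcam     | Outdoor  
Notebook   | Books    
Mouse      | Books    
Headphones | Outdoor  


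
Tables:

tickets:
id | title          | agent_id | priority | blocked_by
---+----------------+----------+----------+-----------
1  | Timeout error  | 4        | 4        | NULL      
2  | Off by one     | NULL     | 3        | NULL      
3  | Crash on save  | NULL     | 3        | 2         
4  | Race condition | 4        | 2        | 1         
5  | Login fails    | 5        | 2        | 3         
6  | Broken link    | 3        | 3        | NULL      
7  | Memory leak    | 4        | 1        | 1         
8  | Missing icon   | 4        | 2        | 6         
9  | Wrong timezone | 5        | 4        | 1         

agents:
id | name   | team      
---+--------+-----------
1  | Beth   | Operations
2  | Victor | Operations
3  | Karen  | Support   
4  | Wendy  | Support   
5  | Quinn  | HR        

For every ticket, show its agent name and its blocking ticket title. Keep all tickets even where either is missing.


Two LEFT JOINs from the same base table tickets: one to agents via agent_id, one to tickets itself via blocked_by. Both are LEFT so every ticket is preserved.
Match against agents:
  - ticket 1 (Timeout error): agent_id=4 -> matches Wendy
  - ticket 2 (Off by one): agent_id=NULL, no match -> kept with NULL
  - ticket 3 (Crash on save): agent_id=NULL, no match -> kept with NULL
  - ticket 4 (Race condition): agent_id=4 -> matches Wendy
  - ticket 5 (Login fails): agent_id=5 -> matches Quinn
  - ticket 6 (Broken link): agent_id=3 -> matches Karen
  - ticket 7 (Memory leak): agent_id=4 -> matches Wendy
  - ticket 8 (Missing icon): agent_id=4 -> matches Wendy
  - ticket 9 (Wrong timezone): agent_id=5 -> matches Quinn
Match against tickets (self):
  - ticket 1 (Timeout error): blocked_by=NULL -> NULL
  - ticket 2 (Off by one): blocked_by=NULL -> NULL
  - ticket 3 (Crash on save): blocked_by=2 -> Off by one
  - ticket 4 (Race condition): blocked_by=1 -> Timeout error
  - ticket 5 (Login fails): blocked_by=3 -> Crash on save
  - ticket 6 (Broken link): blocked_by=NULL -> NULL
  - ticket 7 (Memory leak): blocked_by=1 -> Timeout error
  - ticket 8 (Missing icon): blocked_by=6 -> Broken link
  - ticket 9 (Wrong timezone): blocked_by=1 -> Timeout error

SQL:
SELECT a.title, b.name AS agent, c.title AS blocked_by
FROM tickets a
LEFT JOIN agents b ON a.agent_id = b.id
LEFT JOIN tickets c ON a.blocked_by = c.id

Result:
title          | agent | blocked_by   
---------------+-------+--------------
Timeout error  | Wendy | NULL         
Off by one     | NULL  | NULL         
Crash on save  | NULL  | Off by one   
Race condition | Wendy | Timeout error
Login fails    | Quinn | Crash on save
Broken link    | Karen | NULL         
Memory leak    | Wendy | Timeout error
Missing icon   | Wendy | Broken link  
Wrong timezone | Quinn | Timeout error


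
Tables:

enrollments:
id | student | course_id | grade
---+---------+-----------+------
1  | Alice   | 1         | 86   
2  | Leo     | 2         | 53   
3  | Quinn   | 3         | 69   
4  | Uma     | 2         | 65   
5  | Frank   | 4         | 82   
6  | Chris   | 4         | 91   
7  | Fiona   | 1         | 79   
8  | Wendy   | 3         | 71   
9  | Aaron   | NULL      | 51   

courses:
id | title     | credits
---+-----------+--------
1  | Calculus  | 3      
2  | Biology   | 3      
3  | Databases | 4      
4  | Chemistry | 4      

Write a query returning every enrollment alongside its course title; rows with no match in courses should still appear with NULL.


LEFT JOIN keeps every row from enrollments (the left table); where course_id has no match in courses, the course columns become NULL. Walk through each enrollment:
  - enrollment 1 (Alice): course_id=1 -> matches Calculus
  - enrollment 2 (Leo): course_id=2 -> matches Biology
  - enrollment 3 (Quinn): course_id=3 -> matches Databases
  - enrollment 4 (Uma): course_id=2 -> matches Biology
  - enrollment 5 (Frank): course_id=4 -> matches Chemistry
  - enrollment 6 (Chris): course_id=4 -> matches Chemistry
  - enrollment 7 (Fiona): course_id=1 -> matches Calculus
  - enrollment 8 (Wendy): course_id=3 -> matches Databases
  - enrollment 9 (Aaron): course_id=NULL, no match -> kept with NULL
All 9 rows appear; 1 has NULL course.

SQL:
SELECT a.student, b.title AS course
FROM enrollments a
LEFT JOIN courses b ON a.course_id = b.id

Result:
student | course   
--------+----------
Alice   | Calculus 
Leo     | Biology  
Quinn   | Databases
Uma     | Biology  
Frank   | Chemistry
Chris   | Chemistry
Fiona   | Calculus 
Wendy   | Databases
Aaron   | NULL     


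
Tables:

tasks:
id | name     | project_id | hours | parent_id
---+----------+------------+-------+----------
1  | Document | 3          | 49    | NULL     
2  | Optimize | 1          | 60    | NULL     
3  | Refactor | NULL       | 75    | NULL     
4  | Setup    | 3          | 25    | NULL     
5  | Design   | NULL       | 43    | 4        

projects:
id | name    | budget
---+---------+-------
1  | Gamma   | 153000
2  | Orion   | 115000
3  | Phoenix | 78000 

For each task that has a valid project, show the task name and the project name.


INNER JOIN keeps only tasks rows whose project_id matches an id in projects. Walk through each task:
  - task 1 (Document): project_id=3 -> matches Phoenix
  - task 2 (Optimize): project_id=1 -> matches Gamma
  - task 3 (Refactor): project_id=NULL, no match -> dropped
  - task 4 (Setup): project_id=3 -> matches Phoenix
  - task 5 (Design): project_id=NULL, no match -> dropped
So 2 of 5 rows are dropped.

SQL:
SELECT a.name, b.name AS project
FROM tasks a
INNER JOIN projects b ON a.project_id = b.id

Result:
name     | project
---------+--------
Document | Phoenix
Optimize | Gamma  
Setup    | Phoenix


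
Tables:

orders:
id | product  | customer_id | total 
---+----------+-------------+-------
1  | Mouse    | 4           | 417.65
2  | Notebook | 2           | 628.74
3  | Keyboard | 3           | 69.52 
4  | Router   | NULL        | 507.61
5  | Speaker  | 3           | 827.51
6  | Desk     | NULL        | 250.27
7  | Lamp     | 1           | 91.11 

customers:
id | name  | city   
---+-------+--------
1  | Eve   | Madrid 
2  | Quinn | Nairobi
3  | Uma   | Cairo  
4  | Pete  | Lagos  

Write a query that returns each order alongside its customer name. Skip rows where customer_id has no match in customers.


INNER JOIN keeps only orders rows whose customer_id matches an id in customers. Walk through each order:
  - order 1 (Mouse): customer_id=4 -> matches Pete
  - order 2 (Notebook): customer_id=2 -> matches Quinn
  - order 3 (Keyboard): customer_id=3 -> matches Uma
  - order 4 (Router): customer_id=NULL, no match -> dropped
  - order 5 (Speaker): customer_id=3 -> matches Uma
  - order 6 (Desk): customer_id=NULL, no match -> dropped
  - order 7 (Lamp): customer_id=1 -> matches Eve
So 2 of 7 rows are dropped.

SQL:
SELECT a.product, b.name AS customer
FROM orders a
INNER JOIN customers b ON a.customer_id = b.id

Result:
product  | customer
---------+---------
Mouse    | Pete    
Notebook | Quinn   
Keyboard | Uma     
Speaker  | Uma     
Lamp     | Eve     


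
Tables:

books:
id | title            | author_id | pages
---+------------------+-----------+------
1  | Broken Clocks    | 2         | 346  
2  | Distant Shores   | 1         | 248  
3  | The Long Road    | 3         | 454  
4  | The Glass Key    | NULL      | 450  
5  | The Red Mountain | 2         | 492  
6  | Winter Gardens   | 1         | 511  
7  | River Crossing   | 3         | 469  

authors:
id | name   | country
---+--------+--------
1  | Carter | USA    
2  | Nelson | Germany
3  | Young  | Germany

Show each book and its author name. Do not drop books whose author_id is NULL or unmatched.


LEFT JOIN keeps every row from books (the left table); where author_id has no match in authors, the author columns become NULL. Walk through each book:
  - book 1 (Broken Clocks): author_id=2 -> matches Nelson
  - book 2 (Distant Shores): author_id=1 -> matches Carter
  - book 3 (The Long Road): author_id=3 -> matches Young
  - book 4 (The Glass Key): author_id=NULL, no match -> kept with NULL
  - book 5 (The Red Mountain): author_id=2 -> matches Nelson
  - book 6 (Winter Gardens): author_id=1 -> matches Carter
  - book 7 (River Crossing): author_id=3 -> matches Young
All 7 rows appear; 1 has NULL author.

SQL:
SELECT a.title, b.name AS author
FROM books a
LEFT JOIN authors b ON a.author_id = b.id

Result:
title            | author
-----------------+-------
Broken Clocks    | Nelson
Distant Shores   | Carter
The Long Road    | Young 
The Glass Key    | NULL  
The Red Mountain | Nelson
Winter Gardens   | Carter
River Crossing   | Young 


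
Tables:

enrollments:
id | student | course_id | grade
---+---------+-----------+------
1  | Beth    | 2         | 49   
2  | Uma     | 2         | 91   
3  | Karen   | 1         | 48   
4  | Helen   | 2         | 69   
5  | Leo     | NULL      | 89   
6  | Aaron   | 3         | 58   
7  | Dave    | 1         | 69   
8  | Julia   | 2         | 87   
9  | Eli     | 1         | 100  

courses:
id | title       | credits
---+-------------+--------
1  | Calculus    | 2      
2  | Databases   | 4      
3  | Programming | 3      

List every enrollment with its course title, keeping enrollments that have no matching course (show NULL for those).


LEFT JOIN keeps every row from enrollments (the left table); where course_id has no match in courses, the course columns become NULL. Walk through each enrollment:
  - enrollment 1 (Beth): course_id=2 -> matches Databases
  - enrollment 2 (Uma): course_id=2 -> matches Databases
  - enrollment 3 (Karen): course_id=1 -> matches Calculus
  - enrollment 4 (Helen): course_id=2 -> matches Databases
  - enrollment 5 (Leo): course_id=NULL, no match -> kept with NULL
  - enrollment 6 (Aaron): course_id=3 -> matches Programming
  - enrollment 7 (Dave): course_id=1 -> matches Calculus
  - enrollment 8 (Julia): course_id=2 -> matches Databases
  - enrollment 9 (Eli): course_id=1 -> matches Calculus
All 9 rows appear; 1 has NULL course.

SQL:
SELECT a.student, b.title AS course
FROM enrollments a
LEFT JOIN courses b ON a.course_id = b.id

Result:
student | course     
--------+------------
Beth    | Databases  
Uma     | Databases  
Karen   | Calculus   
Helen   | Databases  
Leo     | NULL       
Aaron   | Programming
Dave    | Calculus   
Julia   | Databases  
Eli     | Calculus   


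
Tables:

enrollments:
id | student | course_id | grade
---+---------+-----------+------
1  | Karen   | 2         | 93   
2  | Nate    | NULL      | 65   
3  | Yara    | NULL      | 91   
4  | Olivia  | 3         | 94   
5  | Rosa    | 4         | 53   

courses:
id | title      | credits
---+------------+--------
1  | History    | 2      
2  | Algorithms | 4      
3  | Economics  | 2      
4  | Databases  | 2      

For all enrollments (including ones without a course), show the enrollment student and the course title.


LEFT JOIN keeps every row from enrollments (the left table); where course_id has no match in courses, the course columns become NULL. Walk through each enrollment:
  - enrollment 1 (Karen): course_id=2 -> matches Algorithms
  - enrollment 2 (Nate): course_id=NULL, no match -> kept with NULL
  - enrollment 3 (Yara): course_id=NULL, no match -> kept with NULL
  - enrollment 4 (Olivia): course_id=3 -> matches Economics
  - enrollment 5 (Rosa): course_id=4 -> matches Databases
All 5 rows appear; 2 have NULL course.

SQL:
SELECT a.student, b.title AS course
FROM enrollments a
LEFT JOIN courses b ON a.course_id = b.id

Result:
student | course    
--------+-----------
Karen   | Algorithms
Nate    | NULL      
Yara    | NULL      
Olivia  | Economics 
Rosa    | Databases 


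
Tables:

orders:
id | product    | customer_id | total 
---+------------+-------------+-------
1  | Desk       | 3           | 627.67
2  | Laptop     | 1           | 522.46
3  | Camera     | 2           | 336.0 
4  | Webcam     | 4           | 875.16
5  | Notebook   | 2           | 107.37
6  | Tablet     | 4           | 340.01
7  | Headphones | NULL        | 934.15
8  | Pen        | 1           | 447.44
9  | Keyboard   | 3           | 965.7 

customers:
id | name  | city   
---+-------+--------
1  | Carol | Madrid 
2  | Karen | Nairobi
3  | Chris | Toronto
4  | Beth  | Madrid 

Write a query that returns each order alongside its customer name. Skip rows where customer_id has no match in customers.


INNER JOIN keeps only orders rows whose customer_id matches an id in customers. Walk through each order:
  - order 1 (Desk): customer_id=3 -> matches Chris
  - order 2 (Laptop): customer_id=1 -> matches Carol
  - order 3 (Camera): customer_id=2 -> matches Karen
  - order 4 (Webcam): customer_id=4 -> matches Beth
  - order 5 (Notebook): customer_id=2 -> matches Karen
  - order 6 (Tablet): customer_id=4 -> matches Beth
  - order 7 (Headphones): customer_id=NULL, no match -> dropped
  - order 8 (Pen): customer_id=1 -> matches Carol
  - order 9 (Keyboard): customer_id=3 -> matches Chris
So 1 of 9 rows is dropped.

SQL:
SELECT a.product, b.name AS customer
FROM orders a
INNER JOIN customers b ON a.customer_id = b.id

Result:
product  | customer
---------+---------
Desk     | Chris   
Laptop   | Carol   
Camera   | Karen   
Webcam   | Beth    
Notebook | Karen   
Tablet   | Beth    
Pen      | Carol   
Keyboard | Chris   


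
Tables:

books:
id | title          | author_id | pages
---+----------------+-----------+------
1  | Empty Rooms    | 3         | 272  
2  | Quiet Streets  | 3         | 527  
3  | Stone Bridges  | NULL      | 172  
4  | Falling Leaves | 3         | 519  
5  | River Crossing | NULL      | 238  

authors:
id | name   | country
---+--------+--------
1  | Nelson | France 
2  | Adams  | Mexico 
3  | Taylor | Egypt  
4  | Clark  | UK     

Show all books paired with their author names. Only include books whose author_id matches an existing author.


INNER JOIN keeps only books rows whose author_id matches an id in authors. Walk through each book:
  - book 1 (Empty Rooms): author_id=3 -> matches Taylor
  - book 2 (Quiet Streets): author_id=3 -> matches Taylor
  - book 3 (Stone Bridges): author_id=NULL, no match -> dropped
  - book 4 (Falling Leaves): author_id=3 -> matches Taylor
  - book 5 (River Crossing): author_id=NULL, no match -> dropped
So 2 of 5 rows are dropped.

SQL:
SELECT a.title, b.name AS author
FROM books a
INNER JOIN authors b ON a.author_id = b.id

Result:
title          | author
---------------+-------
Empty Rooms    | Taylor
Quiet Streets  | Taylor
Falling Leaves | Taylor


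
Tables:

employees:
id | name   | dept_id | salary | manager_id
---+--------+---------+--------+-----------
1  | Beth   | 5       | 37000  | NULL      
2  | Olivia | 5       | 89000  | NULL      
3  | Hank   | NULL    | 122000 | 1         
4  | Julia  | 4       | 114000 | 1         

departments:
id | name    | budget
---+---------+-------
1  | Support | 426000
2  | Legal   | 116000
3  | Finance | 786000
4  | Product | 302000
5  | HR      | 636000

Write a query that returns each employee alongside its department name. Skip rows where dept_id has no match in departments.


INNER JOIN keeps only employees rows whose dept_id matches an id in departments. Walk through each employee:
  - employee 1 (Beth): dept_id=5 -> matches HR
  - employee 2 (Olivia): dept_id=5 -> matches HR
  - employee 3 (Hank): dept_id=NULL, no match -> dropped
  - employee 4 (Julia): dept_id=4 -> matches Product
So 1 of 4 rows is dropped.

SQL:
SELECT a.name, b.name AS department
FROM employees a
INNER JOIN departments b ON a.dept_id = b.id

Result:
name   | department
-------+-----------
Beth   | HR        
Olivia | HR        
Julia  | Product   


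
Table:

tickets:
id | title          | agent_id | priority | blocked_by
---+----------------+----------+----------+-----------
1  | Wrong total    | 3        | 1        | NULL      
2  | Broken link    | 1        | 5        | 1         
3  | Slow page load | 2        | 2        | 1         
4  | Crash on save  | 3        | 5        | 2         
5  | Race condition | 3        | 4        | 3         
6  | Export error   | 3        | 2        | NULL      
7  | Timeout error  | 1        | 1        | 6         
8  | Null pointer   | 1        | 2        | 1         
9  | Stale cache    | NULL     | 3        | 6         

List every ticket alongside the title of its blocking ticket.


This is a self-join: tickets is joined to a second copy of itself, matching each row's blocked_by to another row's id. Use LEFT JOIN so rows with blocked_by=NULL are kept.
  - ticket 1 (Wrong total): blocked_by=NULL -> NULL
  - ticket 2 (Broken link): blocked_by=1 -> Wrong total
  - ticket 3 (Slow page load): blocked_by=1 -> Wrong total
  - ticket 4 (Crash on save): blocked_by=2 -> Broken link
  - ticket 5 (Race condition): blocked_by=3 -> Slow page load
  - ticket 6 (Export error): blocked_by=NULL -> NULL
  - ticket 7 (Timeout error): blocked_by=6 -> Export error
  - ticket 8 (Null pointer): blocked_by=1 -> Wrong total
  - ticket 9 (Stale cache): blocked_by=6 -> Export error

SQL:
SELECT a.title AS item, b.title AS blocked_by
FROM tickets a
LEFT JOIN tickets b ON a.blocked_by = b.id

Result:
item           | blocked_by    
---------------+---------------
Wrong total    | NULL          
Broken link    | Wrong total   
Slow page load | Wrong total   
Crash on save  | Broken link   
Race condition | Slow page load
Export error   | NULL          
Timeout error  | Export error  
Null pointer   | Wrong total   
Stale cache    | Export error  


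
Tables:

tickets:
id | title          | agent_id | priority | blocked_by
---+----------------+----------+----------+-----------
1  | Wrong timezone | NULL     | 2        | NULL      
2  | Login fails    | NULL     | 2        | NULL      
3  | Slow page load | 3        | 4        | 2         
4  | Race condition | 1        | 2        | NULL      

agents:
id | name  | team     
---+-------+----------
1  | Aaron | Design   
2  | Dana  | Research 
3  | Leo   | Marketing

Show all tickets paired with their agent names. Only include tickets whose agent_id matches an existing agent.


INNER JOIN keeps only tickets rows whose agent_id matches an id in agents. Walk through each ticket:
  - ticket 1 (Wrong timezone): agent_id=NULL, no match -> dropped
  - ticket 2 (Login fails): agent_id=NULL, no match -> dropped
  - ticket 3 (Slow page load): agent_id=3 -> matches Leo
  - ticket 4 (Race condition): agent_id=1 -> matches Aaron
So 2 of 4 rows are dropped.

SQL:
SELECT a.title, b.name AS agent
FROM tickets a
INNER JOIN agents b ON a.agent_id = b.id

Result:
title          | agent
---------------+------
Slow page load | Leo  
Race condition | Aaron


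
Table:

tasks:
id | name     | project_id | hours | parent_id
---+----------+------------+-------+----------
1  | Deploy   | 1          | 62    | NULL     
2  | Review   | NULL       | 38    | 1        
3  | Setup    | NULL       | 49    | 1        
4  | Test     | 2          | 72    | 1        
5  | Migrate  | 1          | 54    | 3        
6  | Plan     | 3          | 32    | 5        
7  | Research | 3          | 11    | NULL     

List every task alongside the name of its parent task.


This is a self-join: tasks is joined to a second copy of itself, matching each row's parent_id to another row's id. Use LEFT JOIN so rows with parent_id=NULL are kept.
  - task 1 (Deploy): parent_id=NULL -> NULL
  - task 2 (Review): parent_id=1 -> Deploy
  - task 3 (Setup): parent_id=1 -> Deploy
  - task 4 (Test): parent_id=1 -> Deploy
  - task 5 (Migrate): parent_id=3 -> Setup
  - task 6 (Plan): parent_id=5 -> Migrate
  - task 7 (Research): parent_id=NULL -> NULL

SQL:
SELECT a.name AS item, b.name AS parent
FROM tasks a
LEFT JOIN tasks b ON a.parent_id = b.id

Result:
item     | parent 
---------+--------
Deploy   | NULL   
Review   | Deploy 
Setup    | Deploy 
Test     | Deploy 
Migrate  | Setup  
Plan     | Migrate
Research | NULL   


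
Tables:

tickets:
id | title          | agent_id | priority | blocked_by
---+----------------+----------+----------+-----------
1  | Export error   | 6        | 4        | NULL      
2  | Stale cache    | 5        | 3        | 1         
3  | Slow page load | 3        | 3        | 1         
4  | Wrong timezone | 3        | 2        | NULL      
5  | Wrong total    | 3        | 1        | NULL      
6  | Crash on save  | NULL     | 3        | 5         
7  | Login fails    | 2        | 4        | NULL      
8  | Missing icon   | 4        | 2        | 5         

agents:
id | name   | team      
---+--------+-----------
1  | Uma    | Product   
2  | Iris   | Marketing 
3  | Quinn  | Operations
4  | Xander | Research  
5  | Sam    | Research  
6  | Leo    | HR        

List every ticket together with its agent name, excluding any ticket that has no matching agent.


INNER JOIN keeps only tickets rows whose agent_id matches an id in agents. Walk through each ticket:
  - ticket 1 (Export error): agent_id=6 -> matches Leo
  - ticket 2 (Stale cache): agent_id=5 -> matches Sam
  - ticket 3 (Slow page load): agent_id=3 -> matches Quinn
  - ticket 4 (Wrong timezone): agent_id=3 -> matches Quinn
  - ticket 5 (Wrong total): agent_id=3 -> matches Quinn
  - ticket 6 (Crash on save): agent_id=NULL, no match -> dropped
  - ticket 7 (Login fails): agent_id=2 -> matches Iris
  - ticket 8 (Missing icon): agent_id=4 -> matches Xander
So 1 of 8 rows is dropped.

SQL:
SELECT a.title, b.name AS agent
FROM tickets a
INNER JOIN agents b ON a.agent_id = b.id

Result:
title          | agent 
---------------+-------
Export error   | Leo   
Stale cache    | Sam   
Slow page load | Quinn 
Wrong timezone | Quinn 
Wrong total    | Quinn 
Login fails    | Iris  
Missing icon   | Xander


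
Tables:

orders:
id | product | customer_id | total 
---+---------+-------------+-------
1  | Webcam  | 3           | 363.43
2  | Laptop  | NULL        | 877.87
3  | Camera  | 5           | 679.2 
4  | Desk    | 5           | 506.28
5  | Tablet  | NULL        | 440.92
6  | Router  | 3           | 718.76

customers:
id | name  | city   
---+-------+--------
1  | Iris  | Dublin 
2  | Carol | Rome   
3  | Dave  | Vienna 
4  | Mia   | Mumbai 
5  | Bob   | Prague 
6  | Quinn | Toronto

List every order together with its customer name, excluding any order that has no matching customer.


INNER JOIN keeps only orders rows whose customer_id matches an id in customers. Walk through each order:
  - order 1 (Webcam): customer_id=3 -> matches Dave
  - order 2 (Laptop): customer_id=NULL, no match -> dropped
  - order 3 (Camera): customer_id=5 -> matches Bob
  - order 4 (Desk): customer_id=5 -> matches Bob
  - order 5 (Tablet): customer_id=NULL, no match -> dropped
  - order 6 (Router): customer_id=3 -> matches Dave
So 2 of 6 rows are dropped.

SQL:
SELECT a.product, b.name AS customer
FROM orders a
INNER JOIN customers b ON a.customer_id = b.id

Result:
product | customer
--------+---------
Webcam  | Dave    
Camera  | Bob     
Desk    | Bob     
Router  | Dave    


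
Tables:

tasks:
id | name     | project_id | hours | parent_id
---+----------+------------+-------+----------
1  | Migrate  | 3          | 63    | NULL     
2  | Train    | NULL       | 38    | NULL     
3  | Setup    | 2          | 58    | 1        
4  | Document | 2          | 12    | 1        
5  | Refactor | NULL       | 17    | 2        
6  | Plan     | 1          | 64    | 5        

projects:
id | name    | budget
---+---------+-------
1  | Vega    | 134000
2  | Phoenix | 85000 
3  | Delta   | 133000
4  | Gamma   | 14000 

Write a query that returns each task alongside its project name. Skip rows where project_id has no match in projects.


INNER JOIN keeps only tasks rows whose project_id matches an id in projects. Walk through each task:
  - task 1 (Migrate): project_id=3 -> matches Delta
  - task 2 (Train): project_id=NULL, no match -> dropped
  - task 3 (Setup): project_id=2 -> matches Phoenix
  - task 4 (Document): project_id=2 -> matches Phoenix
  - task 5 (Refactor): project_id=NULL, no match -> dropped
  - task 6 (Plan): project_id=1 -> matches Vega
So 2 of 6 rows are dropped.

SQL:
SELECT a.name, b.name AS project
FROM tasks a
INNER JOIN projects b ON a.project_id = b.id

Result:
name     | project
---------+--------
Migrate  | Delta  
Setup    | Phoenix
Document | Phoenix
Plan     | Vega   


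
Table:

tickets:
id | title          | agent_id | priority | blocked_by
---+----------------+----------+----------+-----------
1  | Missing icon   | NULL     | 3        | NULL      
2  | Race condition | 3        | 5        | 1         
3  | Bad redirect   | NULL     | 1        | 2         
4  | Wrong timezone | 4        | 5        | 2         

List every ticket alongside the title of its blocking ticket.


This is a self-join: tickets is joined to a second copy of itself, matching each row's blocked_by to another row's id. Use LEFT JOIN so rows with blocked_by=NULL are kept.
  - ticket 1 (Missing icon): blocked_by=NULL -> NULL
  - ticket 2 (Race condition): blocked_by=1 -> Missing icon
  - ticket 3 (Bad redirect): blocked_by=2 -> Race condition
  - ticket 4 (Wrong timezone): blocked_by=2 -> Race condition

SQL:
SELECT a.title AS item, b.title AS blocked_by
FROM tickets a
LEFT JOIN tickets b ON a.blocked_by = b.id

Result:
item           | blocked_by    
---------------+---------------
Missing icon   | NULL          
Race condition | Missing icon  
Bad redirect   | Race condition
Wrong timezone | Race condition


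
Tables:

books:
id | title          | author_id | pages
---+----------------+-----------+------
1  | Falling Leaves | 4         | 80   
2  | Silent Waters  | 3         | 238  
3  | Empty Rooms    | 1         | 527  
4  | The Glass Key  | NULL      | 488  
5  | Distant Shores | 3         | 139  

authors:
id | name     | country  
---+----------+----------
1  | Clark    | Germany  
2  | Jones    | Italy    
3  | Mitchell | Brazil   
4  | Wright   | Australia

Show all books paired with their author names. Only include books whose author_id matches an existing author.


INNER JOIN keeps only books rows whose author_id matches an id in authors. Walk through each book:
  - book 1 (Falling Leaves): author_id=4 -> matches Wright
  - book 2 (Silent Waters): author_id=3 -> matches Mitchell
  - book 3 (Empty Rooms): author_id=1 -> matches Clark
  - book 4 (The Glass Key): author_id=NULL, no match -> dropped
  - book 5 (Distant Shores): author_id=3 -> matches Mitchell
So 1 of 5 rows is dropped.

SQL:
SELECT a.title, b.name AS author
FROM books a
INNER JOIN authors b ON a.author_id = b.id

Result:
title          | author  
---------------+---------
Falling Leaves | Wright  
Silent Waters  | Mitchell
Empty Rooms    | Clark   
Distant Shores | Mitchell


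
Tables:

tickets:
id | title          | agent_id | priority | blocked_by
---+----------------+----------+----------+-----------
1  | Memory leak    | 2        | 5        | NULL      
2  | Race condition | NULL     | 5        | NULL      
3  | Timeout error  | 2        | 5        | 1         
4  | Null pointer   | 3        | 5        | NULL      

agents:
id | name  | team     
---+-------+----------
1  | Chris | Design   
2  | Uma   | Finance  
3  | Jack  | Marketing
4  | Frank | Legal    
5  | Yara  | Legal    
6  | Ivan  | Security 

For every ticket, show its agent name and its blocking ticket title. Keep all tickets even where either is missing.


Two LEFT JOINs from the same base table tickets: one to agents via agent_id, one to tickets itself via blocked_by. Both are LEFT so every ticket is preserved.
Match against agents:
  - ticket 1 (Memory leak): agent_id=2 -> matches Uma
  - ticket 2 (Race condition): agent_id=NULL, no match -> kept with NULL
  - ticket 3 (Timeout error): agent_id=2 -> matches Uma
  - ticket 4 (Null pointer): agent_id=3 -> matches Jack
Match against tickets (self):
  - ticket 1 (Memory leak): blocked_by=NULL -> NULL
  - ticket 2 (Race condition): blocked_by=NULL -> NULL
  - ticket 3 (Timeout error): blocked_by=1 -> Memory leak
  - ticket 4 (Null pointer): blocked_by=NULL -> NULL

SQL:
SELECT a.title, b.name AS agent, c.title AS blocked_by
FROM tickets a
LEFT JOIN agents b ON a.agent_id = b.id
LEFT JOIN tickets c ON a.blocked_by = c.id

Result:
title          | agent | blocked_by 
---------------+-------+------------
Memory leak    | Uma   | NULL       
Race condition | NULL  | NULL       
Timeout error  | Uma   | Memory leak
Null pointer   | Jack  | NULL       


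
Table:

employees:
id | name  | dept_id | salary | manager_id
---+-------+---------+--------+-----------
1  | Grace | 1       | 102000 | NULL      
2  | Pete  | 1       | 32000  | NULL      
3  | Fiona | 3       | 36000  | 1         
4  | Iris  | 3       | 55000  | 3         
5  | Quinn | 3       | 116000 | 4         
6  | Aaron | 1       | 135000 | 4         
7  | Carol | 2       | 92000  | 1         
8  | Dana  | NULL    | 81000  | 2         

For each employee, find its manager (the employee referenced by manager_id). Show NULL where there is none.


This is a self-join: employees is joined to a second copy of itself, matching each row's manager_id to another row's id. Use LEFT JOIN so rows with manager_id=NULL are kept.
  - employee 1 (Grace): manager_id=NULL -> NULL
  - employee 2 (Pete): manager_id=NULL -> NULL
  - employee 3 (Fiona): manager_id=1 -> Grace
  - employee 4 (Iris): manager_id=3 -> Fiona
  - employee 5 (Quinn): manager_id=4 -> Iris
  - employee 6 (Aaron): manager_id=4 -> Iris
  - employee 7 (Carol): manager_id=1 -> Grace
  - employee 8 (Dana): manager_id=2 -> Pete

SQL:
SELECT a.name AS item, b.name AS manager
FROM employees a
LEFT JOIN employees b ON a.manager_id = b.id

Result:
item  | manager
------+--------
Grace | NULL   
Pete  | NULL   
Fiona | Grace  
Iris  | Fiona  
Quinn | Iris   
Aaron | Iris   
Carol | Grace  
Dana  | Pete   


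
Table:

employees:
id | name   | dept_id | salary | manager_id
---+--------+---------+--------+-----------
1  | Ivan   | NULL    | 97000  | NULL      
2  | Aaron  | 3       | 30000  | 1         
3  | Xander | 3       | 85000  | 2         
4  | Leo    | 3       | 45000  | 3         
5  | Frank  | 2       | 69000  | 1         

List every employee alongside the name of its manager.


This is a self-join: employees is joined to a second copy of itself, matching each row's manager_id to another row's id. Use LEFT JOIN so rows with manager_id=NULL are kept.
  - employee 1 (Ivan): manager_id=NULL -> NULL
  - employee 2 (Aaron): manager_id=1 -> Ivan
  - employee 3 (Xander): manager_id=2 -> Aaron
  - employee 4 (Leo): manager_id=3 -> Xander
  - employee 5 (Frank): manager_id=1 -> Ivan

SQL:
SELECT a.name AS item, b.name AS manager
FROM employees a
LEFT JOIN employees b ON a.manager_id = b.id

Result:
item   | manager
-------+--------
Ivan   | NULL   
Aaron  | Ivan   
Xander | Aaron  
Leo    | Xander 
Frank  | Ivan   


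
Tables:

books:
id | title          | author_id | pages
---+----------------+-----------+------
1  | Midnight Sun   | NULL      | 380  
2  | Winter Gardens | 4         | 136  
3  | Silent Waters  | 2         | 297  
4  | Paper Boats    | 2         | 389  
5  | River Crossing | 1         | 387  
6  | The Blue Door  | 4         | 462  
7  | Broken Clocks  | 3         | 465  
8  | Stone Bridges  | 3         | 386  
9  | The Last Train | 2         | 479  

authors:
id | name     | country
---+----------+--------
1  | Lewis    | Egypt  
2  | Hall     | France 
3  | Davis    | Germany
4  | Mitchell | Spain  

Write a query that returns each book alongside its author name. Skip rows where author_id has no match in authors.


INNER JOIN keeps only books rows whose author_id matches an id in authors. Walk through each book:
  - book 1 (Midnight Sun): author_id=NULL, no match -> dropped
  - book 2 (Winter Gardens): author_id=4 -> matches Mitchell
  - book 3 (Silent Waters): author_id=2 -> matches Hall
  - book 4 (Paper Boats): author_id=2 -> matches Hall
  - book 5 (River Crossing): author_id=1 -> matches Lewis
  - book 6 (The Blue Door): author_id=4 -> matches Mitchell
  - book 7 (Broken Clocks): author_id=3 -> matches Davis
  - book 8 (Stone Bridges): author_id=3 -> matches Davis
  - book 9 (The Last Train): author_id=2 -> matches Hall
So 1 of 9 rows is dropped.

SQL:
SELECT a.title, b.name AS author
FROM books a
INNER JOIN authors b ON a.author_id = b.id

Result:
title          | author  
---------------+---------
Winter Gardens | Mitchell
Silent Waters  | Hall    
Paper Boats    | Hall    
River Crossing | Lewis   
The Blue Door  | Mitchell
Broken Clocks  | Davis   
Stone Bridges  | Davis   
The Last Train | Hall    


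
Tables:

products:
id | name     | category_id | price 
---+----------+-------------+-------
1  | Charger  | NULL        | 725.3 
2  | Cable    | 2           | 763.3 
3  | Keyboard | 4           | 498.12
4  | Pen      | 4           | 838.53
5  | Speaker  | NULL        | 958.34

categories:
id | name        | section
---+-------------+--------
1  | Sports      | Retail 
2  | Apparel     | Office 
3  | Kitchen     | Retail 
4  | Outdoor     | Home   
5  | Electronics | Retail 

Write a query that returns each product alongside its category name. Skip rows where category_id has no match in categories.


INNER JOIN keeps only products rows whose category_id matches an id in categories. Walk through each product:
  - product 1 (Charger): category_id=NULL, no match -> dropped
  - product 2 (Cable): category_id=2 -> matches Apparel
  - product 3 (Keyboard): category_id=4 -> matches Outdoor
  - product 4 (Pen): category_id=4 -> matches Outdoor
  - product 5 (Speaker): category_id=NULL, no match -> dropped
So 2 of 5 rows are dropped.

SQL:
SELECT a.name, b.name AS category
FROM products a
INNER JOIN categories b ON a.category_id = b.id

Result:
name     | category
---------+---------
Cable    | Apparel 
Keyboard | Outdoor 
Pen      | Outdoor 


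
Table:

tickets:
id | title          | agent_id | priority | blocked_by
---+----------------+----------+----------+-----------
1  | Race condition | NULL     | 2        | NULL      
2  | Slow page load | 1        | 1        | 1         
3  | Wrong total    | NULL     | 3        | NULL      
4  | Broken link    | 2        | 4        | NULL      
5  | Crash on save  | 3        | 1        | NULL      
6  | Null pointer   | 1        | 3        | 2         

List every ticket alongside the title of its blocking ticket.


This is a self-join: tickets is joined to a second copy of itself, matching each row's blocked_by to another row's id. Use LEFT JOIN so rows with blocked_by=NULL are kept.
  - ticket 1 (Race condition): blocked_by=NULL -> NULL
  - ticket 2 (Slow page load): blocked_by=1 -> Race condition
  - ticket 3 (Wrong total): blocked_by=NULL -> NULL
  - ticket 4 (Broken link): blocked_by=NULL -> NULL
  - ticket 5 (Crash on save): blocked_by=NULL -> NULL
  - ticket 6 (Null pointer): blocked_by=2 -> Slow page load

SQL:
SELECT a.title AS item, b.title AS blocked_by
FROM tickets a
LEFT JOIN tickets b ON a.blocked_by = b.id

Result:
item           | blocked_by    
---------------+---------------
Race condition | NULL          
Slow page load | Race condition
Wrong total    | NULL          
Broken link    | NULL          
Crash on save  | NULL          
Null pointer   | Slow page load


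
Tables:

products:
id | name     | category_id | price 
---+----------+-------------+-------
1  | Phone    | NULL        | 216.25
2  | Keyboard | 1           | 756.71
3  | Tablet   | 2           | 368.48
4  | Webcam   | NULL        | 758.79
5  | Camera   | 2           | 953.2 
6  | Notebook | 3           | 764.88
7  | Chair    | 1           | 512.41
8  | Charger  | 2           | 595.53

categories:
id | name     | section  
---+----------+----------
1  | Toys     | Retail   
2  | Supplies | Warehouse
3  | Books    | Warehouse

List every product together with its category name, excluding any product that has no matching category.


INNER JOIN keeps only products rows whose category_id matches an id in categories. Walk through each product:
  - product 1 (Phone): category_id=NULL, no match -> dropped
  - product 2 (Keyboard): category_id=1 -> matches Toys
  - product 3 (Tablet): category_id=2 -> matches Supplies
  - product 4 (Webcam): category_id=NULL, no match -> dropped
  - product 5 (Camera): category_id=2 -> matches Supplies
  - product 6 (Notebook): category_id=3 -> matches Books
  - product 7 (Chair): category_id=1 -> matches Toys
  - product 8 (Charger): category_id=2 -> matches Supplies
So 2 of 8 rows are dropped.

SQL:
SELECT a.name, b.name AS category
FROM products a
INNER JOIN categories b ON a.category_id = b.id

Result:
name     | category
---------+---------
Keyboard | Toys    
Tablet   | Supplies
Camera   | Supplies
Notebook | Books   
Chair    | Toys    
Charger  | Supplies
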